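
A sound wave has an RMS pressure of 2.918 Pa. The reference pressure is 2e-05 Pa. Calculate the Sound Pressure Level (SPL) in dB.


Given values:
  p = 2.918 Pa
  p_ref = 2e-05 Pa
Formula: SPL = 20 * log10(p / p_ref)
Compute ratio: p / p_ref = 2.918 / 2e-05 = 145900
Compute log10: log10(145900) = 5.164055
Multiply: SPL = 20 * 5.164055 = 103.28

103.28 dB


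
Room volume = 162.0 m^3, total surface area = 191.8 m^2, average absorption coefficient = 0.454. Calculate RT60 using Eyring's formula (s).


Given values:
  V = 162.0 m^3, S = 191.8 m^2, alpha = 0.454
Formula: RT60 = 0.161 * V / (-S * ln(1 - alpha))
Compute ln(1 - 0.454) = ln(0.546) = -0.605136
Denominator: -191.8 * -0.605136 = 116.0651
Numerator: 0.161 * 162.0 = 26.082
RT60 = 26.082 / 116.0651 = 0.225

0.225 s


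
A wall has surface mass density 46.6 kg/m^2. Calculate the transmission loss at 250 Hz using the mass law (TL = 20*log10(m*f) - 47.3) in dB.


Given values:
  m = 46.6 kg/m^2, f = 250 Hz
Formula: TL = 20 * log10(m * f) - 47.3
Compute m * f = 46.6 * 250 = 11650.0
Compute log10(11650.0) = 4.066326
Compute 20 * 4.066326 = 81.3265
TL = 81.3265 - 47.3 = 34.03

34.03 dB


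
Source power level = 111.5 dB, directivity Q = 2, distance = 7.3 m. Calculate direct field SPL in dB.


Given values:
  Lw = 111.5 dB, Q = 2, r = 7.3 m
Formula: SPL = Lw + 10 * log10(Q / (4 * pi * r^2))
Compute 4 * pi * r^2 = 4 * pi * 7.3^2 = 669.6619
Compute Q / denom = 2 / 669.6619 = 0.00298658
Compute 10 * log10(0.00298658) = -25.2483
SPL = 111.5 + (-25.2483) = 86.25

86.25 dB


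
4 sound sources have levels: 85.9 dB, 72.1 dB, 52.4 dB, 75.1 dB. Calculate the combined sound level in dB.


Formula: L_total = 10 * log10( sum(10^(Li/10)) )
  Source 1: 10^(85.9/10) = 389045144.9943
  Source 2: 10^(72.1/10) = 16218100.9736
  Source 3: 10^(52.4/10) = 173780.0829
  Source 4: 10^(75.1/10) = 32359365.693
Sum of linear values = 437796391.7438
L_total = 10 * log10(437796391.7438) = 86.41

86.41 dB


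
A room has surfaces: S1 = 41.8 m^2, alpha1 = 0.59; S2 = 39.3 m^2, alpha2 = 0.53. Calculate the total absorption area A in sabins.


Given surfaces:
  Surface 1: 41.8 * 0.59 = 24.662
  Surface 2: 39.3 * 0.53 = 20.829
Formula: A = sum(Si * alpha_i)
A = 24.662 + 20.829
A = 45.49

45.49 sabins


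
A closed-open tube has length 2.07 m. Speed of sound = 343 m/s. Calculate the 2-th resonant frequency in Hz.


Given values:
  Tube type: closed-open, L = 2.07 m, c = 343 m/s, n = 2
Formula: f_n = (2n - 1) * c / (4 * L)
Compute 2n - 1 = 2*2 - 1 = 3
Compute 4 * L = 4 * 2.07 = 8.28
f = 3 * 343 / 8.28
f = 124.28

124.28 Hz


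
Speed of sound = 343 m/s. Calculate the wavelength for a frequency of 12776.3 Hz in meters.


Given values:
  c = 343 m/s, f = 12776.3 Hz
Formula: lambda = c / f
lambda = 343 / 12776.3
lambda = 0.0268

0.0268 m


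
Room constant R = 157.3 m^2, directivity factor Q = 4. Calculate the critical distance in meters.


Given values:
  R = 157.3 m^2, Q = 4
Formula: d_c = 0.141 * sqrt(Q * R)
Compute Q * R = 4 * 157.3 = 629.2
Compute sqrt(629.2) = 25.0839
d_c = 0.141 * 25.0839 = 3.537

3.537 m


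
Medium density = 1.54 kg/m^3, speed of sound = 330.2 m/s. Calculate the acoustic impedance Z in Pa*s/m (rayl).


Given values:
  rho = 1.54 kg/m^3
  c = 330.2 m/s
Formula: Z = rho * c
Z = 1.54 * 330.2
Z = 508.51

508.51 rayl


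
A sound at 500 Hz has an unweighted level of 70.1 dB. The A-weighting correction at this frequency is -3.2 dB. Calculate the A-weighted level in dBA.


Given values:
  SPL = 70.1 dB
  A-weighting at 500 Hz = -3.2 dB
Formula: L_A = SPL + A_weight
L_A = 70.1 + (-3.2)
L_A = 66.9

66.9 dBA


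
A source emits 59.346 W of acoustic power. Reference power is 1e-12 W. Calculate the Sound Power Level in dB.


Given values:
  W = 59.346 W
  W_ref = 1e-12 W
Formula: SWL = 10 * log10(W / W_ref)
Compute ratio: W / W_ref = 59346000000000
Compute log10: log10(59346000000000) = 13.773391
Multiply: SWL = 10 * 13.773391 = 137.73

137.73 dB


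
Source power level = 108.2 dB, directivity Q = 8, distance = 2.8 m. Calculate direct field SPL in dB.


Given values:
  Lw = 108.2 dB, Q = 8, r = 2.8 m
Formula: SPL = Lw + 10 * log10(Q / (4 * pi * r^2))
Compute 4 * pi * r^2 = 4 * pi * 2.8^2 = 98.5203
Compute Q / denom = 8 / 98.5203 = 0.08120154
Compute 10 * log10(0.08120154) = -10.9044
SPL = 108.2 + (-10.9044) = 97.3

97.3 dB


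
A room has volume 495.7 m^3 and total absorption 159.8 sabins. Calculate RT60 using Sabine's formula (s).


Given values:
  V = 495.7 m^3
  A = 159.8 sabins
Formula: RT60 = 0.161 * V / A
Numerator: 0.161 * 495.7 = 79.8077
RT60 = 79.8077 / 159.8 = 0.499

0.499 s


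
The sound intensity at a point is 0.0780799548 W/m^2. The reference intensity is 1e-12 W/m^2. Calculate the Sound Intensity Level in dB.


Given values:
  I = 0.0780799548 W/m^2
  I_ref = 1e-12 W/m^2
Formula: SIL = 10 * log10(I / I_ref)
Compute ratio: I / I_ref = 78079954800
Compute log10: log10(78079954800) = 10.89254
Multiply: SIL = 10 * 10.89254 = 108.93

108.93 dB


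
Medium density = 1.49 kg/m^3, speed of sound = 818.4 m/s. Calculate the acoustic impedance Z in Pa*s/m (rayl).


Given values:
  rho = 1.49 kg/m^3
  c = 818.4 m/s
Formula: Z = rho * c
Z = 1.49 * 818.4
Z = 1219.42

1219.42 rayl


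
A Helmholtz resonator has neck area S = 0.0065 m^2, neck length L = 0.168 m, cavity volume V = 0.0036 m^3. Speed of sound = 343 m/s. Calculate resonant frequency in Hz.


Given values:
  S = 0.0065 m^2, L = 0.168 m, V = 0.0036 m^3, c = 343 m/s
Formula: f = (c / (2*pi)) * sqrt(S / (V * L))
Compute V * L = 0.0036 * 0.168 = 0.0006048
Compute S / (V * L) = 0.0065 / 0.0006048 = 10.7474
Compute sqrt(10.7474) = 3.278323
Compute c / (2*pi) = 343 / 6.283185 = 54.590148
f = 54.590148 * 3.278323 = 178.96

178.96 Hz


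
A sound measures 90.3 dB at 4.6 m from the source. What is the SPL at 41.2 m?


Given values:
  SPL1 = 90.3 dB, r1 = 4.6 m, r2 = 41.2 m
Formula: SPL2 = SPL1 - 20 * log10(r2 / r1)
Compute ratio: r2 / r1 = 41.2 / 4.6 = 8.9565
Compute log10: log10(8.9565) = 0.952138
Compute drop: 20 * 0.952138 = 19.0428
SPL2 = 90.3 - 19.0428 = 71.26

71.26 dB


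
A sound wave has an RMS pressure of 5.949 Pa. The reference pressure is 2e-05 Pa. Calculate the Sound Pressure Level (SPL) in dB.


Given values:
  p = 5.949 Pa
  p_ref = 2e-05 Pa
Formula: SPL = 20 * log10(p / p_ref)
Compute ratio: p / p_ref = 5.949 / 2e-05 = 297450
Compute log10: log10(297450) = 5.473414
Multiply: SPL = 20 * 5.473414 = 109.47

109.47 dB


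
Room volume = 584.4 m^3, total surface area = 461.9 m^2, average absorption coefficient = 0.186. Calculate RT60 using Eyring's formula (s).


Given values:
  V = 584.4 m^3, S = 461.9 m^2, alpha = 0.186
Formula: RT60 = 0.161 * V / (-S * ln(1 - alpha))
Compute ln(1 - 0.186) = ln(0.814) = -0.205795
Denominator: -461.9 * -0.205795 = 95.0567
Numerator: 0.161 * 584.4 = 94.0884
RT60 = 94.0884 / 95.0567 = 0.99

0.99 s


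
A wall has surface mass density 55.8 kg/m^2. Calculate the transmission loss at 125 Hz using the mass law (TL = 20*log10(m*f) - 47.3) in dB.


Given values:
  m = 55.8 kg/m^2, f = 125 Hz
Formula: TL = 20 * log10(m * f) - 47.3
Compute m * f = 55.8 * 125 = 6975.0
Compute log10(6975.0) = 3.843544
Compute 20 * 3.843544 = 76.8709
TL = 76.8709 - 47.3 = 29.57

29.57 dB


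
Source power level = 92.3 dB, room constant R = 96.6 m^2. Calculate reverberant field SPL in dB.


Given values:
  Lw = 92.3 dB, R = 96.6 m^2
Formula: SPL = Lw + 10 * log10(4 / R)
Compute 4 / R = 4 / 96.6 = 0.041408
Compute 10 * log10(0.041408) = -13.8292
SPL = 92.3 + (-13.8292) = 78.47

78.47 dB


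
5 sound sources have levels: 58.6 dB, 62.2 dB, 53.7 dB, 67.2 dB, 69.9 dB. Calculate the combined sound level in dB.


Formula: L_total = 10 * log10( sum(10^(Li/10)) )
  Source 1: 10^(58.6/10) = 724435.9601
  Source 2: 10^(62.2/10) = 1659586.9074
  Source 3: 10^(53.7/10) = 234422.8815
  Source 4: 10^(67.2/10) = 5248074.6025
  Source 5: 10^(69.9/10) = 9772372.2096
Sum of linear values = 17638892.5611
L_total = 10 * log10(17638892.5611) = 72.46

72.46 dB


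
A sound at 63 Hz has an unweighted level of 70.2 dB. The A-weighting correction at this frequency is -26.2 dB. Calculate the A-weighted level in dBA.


Given values:
  SPL = 70.2 dB
  A-weighting at 63 Hz = -26.2 dB
Formula: L_A = SPL + A_weight
L_A = 70.2 + (-26.2)
L_A = 44.0

44.0 dBA


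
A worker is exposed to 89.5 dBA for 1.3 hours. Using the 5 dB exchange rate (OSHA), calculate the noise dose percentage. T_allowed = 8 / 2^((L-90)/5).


Given values:
  L = 89.5 dBA, T = 1.3 hours
Formula: T_allowed = 8 / 2^((L - 90) / 5)
Compute exponent: (89.5 - 90) / 5 = -0.1
Compute 2^(-0.1) = 0.933033
T_allowed = 8 / 0.933033 = 8.574188 hours
Dose = (T / T_allowed) * 100
Dose = (1.3 / 8.574188) * 100 = 15.16

15.16 %


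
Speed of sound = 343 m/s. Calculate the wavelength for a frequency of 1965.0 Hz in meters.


Given values:
  c = 343 m/s, f = 1965.0 Hz
Formula: lambda = c / f
lambda = 343 / 1965.0
lambda = 0.1746

0.1746 m


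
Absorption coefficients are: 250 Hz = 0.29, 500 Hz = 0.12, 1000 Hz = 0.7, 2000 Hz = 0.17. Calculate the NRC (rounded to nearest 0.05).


Given values:
  a_250 = 0.29, a_500 = 0.12
  a_1000 = 0.7, a_2000 = 0.17
Formula: NRC = (a250 + a500 + a1000 + a2000) / 4
Sum = 0.29 + 0.12 + 0.7 + 0.17 = 1.28
NRC = 1.28 / 4 = 0.32
Rounded to nearest 0.05: 0.3

0.3


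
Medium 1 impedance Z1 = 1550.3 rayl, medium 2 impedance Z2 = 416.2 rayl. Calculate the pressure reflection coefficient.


Given values:
  Z1 = 1550.3 rayl, Z2 = 416.2 rayl
Formula: R = (Z2 - Z1) / (Z2 + Z1)
Numerator: Z2 - Z1 = 416.2 - 1550.3 = -1134.1
Denominator: Z2 + Z1 = 416.2 + 1550.3 = 1966.5
R = -1134.1 / 1966.5 = -0.5767

-0.5767


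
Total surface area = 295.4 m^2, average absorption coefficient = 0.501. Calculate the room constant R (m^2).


Given values:
  S = 295.4 m^2, alpha = 0.501
Formula: R = S * alpha / (1 - alpha)
Numerator: 295.4 * 0.501 = 147.9954
Denominator: 1 - 0.501 = 0.499
R = 147.9954 / 0.499 = 296.58

296.58 m^2


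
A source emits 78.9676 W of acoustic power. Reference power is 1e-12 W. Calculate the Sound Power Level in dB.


Given values:
  W = 78.9676 W
  W_ref = 1e-12 W
Formula: SWL = 10 * log10(W / W_ref)
Compute ratio: W / W_ref = 78967600000000
Compute log10: log10(78967600000000) = 13.897449
Multiply: SWL = 10 * 13.897449 = 138.97

138.97 dB


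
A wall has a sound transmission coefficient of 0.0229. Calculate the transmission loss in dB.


Given values:
  tau = 0.0229
Formula: TL = 10 * log10(1 / tau)
Compute 1 / tau = 1 / 0.0229 = 43.6681
Compute log10(43.6681) = 1.640164
TL = 10 * 1.640164 = 16.4

16.4 dB


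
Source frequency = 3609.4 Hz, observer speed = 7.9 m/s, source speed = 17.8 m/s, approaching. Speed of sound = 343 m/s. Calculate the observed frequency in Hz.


Given values:
  f_s = 3609.4 Hz, v_o = 7.9 m/s, v_s = 17.8 m/s
  Direction: approaching
Formula: f_o = f_s * (c + v_o) / (c - v_s)
Numerator: c + v_o = 343 + 7.9 = 350.9
Denominator: c - v_s = 343 - 17.8 = 325.2
f_o = 3609.4 * 350.9 / 325.2 = 3894.64

3894.64 Hz


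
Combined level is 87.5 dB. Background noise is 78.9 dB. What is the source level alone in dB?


Given values:
  L_total = 87.5 dB, L_bg = 78.9 dB
Formula: L_source = 10 * log10(10^(L_total/10) - 10^(L_bg/10))
Convert to linear:
  10^(87.5/10) = 562341325.1903
  10^(78.9/10) = 77624711.6629
Difference: 562341325.1903 - 77624711.6629 = 484716613.5274
L_source = 10 * log10(484716613.5274) = 86.85

86.85 dB


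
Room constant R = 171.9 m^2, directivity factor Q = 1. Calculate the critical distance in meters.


Given values:
  R = 171.9 m^2, Q = 1
Formula: d_c = 0.141 * sqrt(Q * R)
Compute Q * R = 1 * 171.9 = 171.9
Compute sqrt(171.9) = 13.1111
d_c = 0.141 * 13.1111 = 1.849

1.849 m


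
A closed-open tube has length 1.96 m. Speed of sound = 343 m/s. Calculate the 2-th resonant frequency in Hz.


Given values:
  Tube type: closed-open, L = 1.96 m, c = 343 m/s, n = 2
Formula: f_n = (2n - 1) * c / (4 * L)
Compute 2n - 1 = 2*2 - 1 = 3
Compute 4 * L = 4 * 1.96 = 7.84
f = 3 * 343 / 7.84
f = 131.25

131.25 Hz


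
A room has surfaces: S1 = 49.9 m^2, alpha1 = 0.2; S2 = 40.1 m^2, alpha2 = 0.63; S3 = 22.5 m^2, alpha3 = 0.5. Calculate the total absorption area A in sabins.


Given surfaces:
  Surface 1: 49.9 * 0.2 = 9.98
  Surface 2: 40.1 * 0.63 = 25.263
  Surface 3: 22.5 * 0.5 = 11.25
Formula: A = sum(Si * alpha_i)
A = 9.98 + 25.263 + 11.25
A = 46.49

46.49 sabins


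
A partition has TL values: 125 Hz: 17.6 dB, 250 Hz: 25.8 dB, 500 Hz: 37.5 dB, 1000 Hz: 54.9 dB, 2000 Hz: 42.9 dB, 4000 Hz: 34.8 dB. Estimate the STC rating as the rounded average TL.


Given TL values at each frequency:
  125 Hz: 17.6 dB
  250 Hz: 25.8 dB
  500 Hz: 37.5 dB
  1000 Hz: 54.9 dB
  2000 Hz: 42.9 dB
  4000 Hz: 34.8 dB
Formula: STC ~ round(average of TL values)
Sum = 17.6 + 25.8 + 37.5 + 54.9 + 42.9 + 34.8 = 213.5
Average = 213.5 / 6 = 35.58
Rounded: 36

36


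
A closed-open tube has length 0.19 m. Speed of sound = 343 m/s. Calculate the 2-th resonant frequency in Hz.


Given values:
  Tube type: closed-open, L = 0.19 m, c = 343 m/s, n = 2
Formula: f_n = (2n - 1) * c / (4 * L)
Compute 2n - 1 = 2*2 - 1 = 3
Compute 4 * L = 4 * 0.19 = 0.76
f = 3 * 343 / 0.76
f = 1353.95

1353.95 Hz


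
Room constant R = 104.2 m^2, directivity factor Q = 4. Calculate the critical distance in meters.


Given values:
  R = 104.2 m^2, Q = 4
Formula: d_c = 0.141 * sqrt(Q * R)
Compute Q * R = 4 * 104.2 = 416.8
Compute sqrt(416.8) = 20.4157
d_c = 0.141 * 20.4157 = 2.879

2.879 m


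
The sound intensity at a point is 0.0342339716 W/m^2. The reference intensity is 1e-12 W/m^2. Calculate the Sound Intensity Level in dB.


Given values:
  I = 0.0342339716 W/m^2
  I_ref = 1e-12 W/m^2
Formula: SIL = 10 * log10(I / I_ref)
Compute ratio: I / I_ref = 34233971600
Compute log10: log10(34233971600) = 10.534457
Multiply: SIL = 10 * 10.534457 = 105.34

105.34 dB


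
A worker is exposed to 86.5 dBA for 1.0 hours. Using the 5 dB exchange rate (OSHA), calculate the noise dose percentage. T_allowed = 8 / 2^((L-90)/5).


Given values:
  L = 86.5 dBA, T = 1.0 hours
Formula: T_allowed = 8 / 2^((L - 90) / 5)
Compute exponent: (86.5 - 90) / 5 = -0.7
Compute 2^(-0.7) = 0.615572
T_allowed = 8 / 0.615572 = 12.996043 hours
Dose = (T / T_allowed) * 100
Dose = (1.0 / 12.996043) * 100 = 7.69

7.69 %


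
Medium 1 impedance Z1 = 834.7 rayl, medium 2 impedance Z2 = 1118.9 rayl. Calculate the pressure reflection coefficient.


Given values:
  Z1 = 834.7 rayl, Z2 = 1118.9 rayl
Formula: R = (Z2 - Z1) / (Z2 + Z1)
Numerator: Z2 - Z1 = 1118.9 - 834.7 = 284.2
Denominator: Z2 + Z1 = 1118.9 + 834.7 = 1953.6
R = 284.2 / 1953.6 = 0.1455

0.1455


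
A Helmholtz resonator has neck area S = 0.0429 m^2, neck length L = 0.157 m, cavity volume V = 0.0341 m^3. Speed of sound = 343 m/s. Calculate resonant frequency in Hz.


Given values:
  S = 0.0429 m^2, L = 0.157 m, V = 0.0341 m^3, c = 343 m/s
Formula: f = (c / (2*pi)) * sqrt(S / (V * L))
Compute V * L = 0.0341 * 0.157 = 0.0053537
Compute S / (V * L) = 0.0429 / 0.0053537 = 8.0131
Compute sqrt(8.0131) = 2.830742
Compute c / (2*pi) = 343 / 6.283185 = 54.590148
f = 54.590148 * 2.830742 = 154.53

154.53 Hz


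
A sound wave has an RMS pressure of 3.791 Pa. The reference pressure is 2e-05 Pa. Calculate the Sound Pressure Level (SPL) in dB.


Given values:
  p = 3.791 Pa
  p_ref = 2e-05 Pa
Formula: SPL = 20 * log10(p / p_ref)
Compute ratio: p / p_ref = 3.791 / 2e-05 = 189550
Compute log10: log10(189550) = 5.277724
Multiply: SPL = 20 * 5.277724 = 105.55

105.55 dB


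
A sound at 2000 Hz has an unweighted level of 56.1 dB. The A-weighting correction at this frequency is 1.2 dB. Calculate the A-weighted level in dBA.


Given values:
  SPL = 56.1 dB
  A-weighting at 2000 Hz = 1.2 dB
Formula: L_A = SPL + A_weight
L_A = 56.1 + (1.2)
L_A = 57.3

57.3 dBA


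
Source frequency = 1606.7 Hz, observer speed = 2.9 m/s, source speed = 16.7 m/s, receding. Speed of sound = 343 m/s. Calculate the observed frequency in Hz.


Given values:
  f_s = 1606.7 Hz, v_o = 2.9 m/s, v_s = 16.7 m/s
  Direction: receding
Formula: f_o = f_s * (c - v_o) / (c + v_s)
Numerator: c - v_o = 343 - 2.9 = 340.1
Denominator: c + v_s = 343 + 16.7 = 359.7
f_o = 1606.7 * 340.1 / 359.7 = 1519.15

1519.15 Hz


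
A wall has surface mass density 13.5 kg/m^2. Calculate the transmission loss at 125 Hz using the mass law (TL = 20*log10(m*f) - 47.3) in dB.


Given values:
  m = 13.5 kg/m^2, f = 125 Hz
Formula: TL = 20 * log10(m * f) - 47.3
Compute m * f = 13.5 * 125 = 1687.5
Compute log10(1687.5) = 3.227244
Compute 20 * 3.227244 = 64.5449
TL = 64.5449 - 47.3 = 17.24

17.24 dB


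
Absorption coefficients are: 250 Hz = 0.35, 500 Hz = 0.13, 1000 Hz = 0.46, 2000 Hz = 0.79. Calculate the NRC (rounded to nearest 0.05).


Given values:
  a_250 = 0.35, a_500 = 0.13
  a_1000 = 0.46, a_2000 = 0.79
Formula: NRC = (a250 + a500 + a1000 + a2000) / 4
Sum = 0.35 + 0.13 + 0.46 + 0.79 = 1.73
NRC = 1.73 / 4 = 0.4325
Rounded to nearest 0.05: 0.45

0.45


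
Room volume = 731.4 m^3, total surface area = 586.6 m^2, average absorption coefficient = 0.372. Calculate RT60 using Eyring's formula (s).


Given values:
  V = 731.4 m^3, S = 586.6 m^2, alpha = 0.372
Formula: RT60 = 0.161 * V / (-S * ln(1 - alpha))
Compute ln(1 - 0.372) = ln(0.628) = -0.465215
Denominator: -586.6 * -0.465215 = 272.8951
Numerator: 0.161 * 731.4 = 117.7554
RT60 = 117.7554 / 272.8951 = 0.432

0.432 s


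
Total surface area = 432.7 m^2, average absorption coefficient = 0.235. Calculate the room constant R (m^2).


Given values:
  S = 432.7 m^2, alpha = 0.235
Formula: R = S * alpha / (1 - alpha)
Numerator: 432.7 * 0.235 = 101.6845
Denominator: 1 - 0.235 = 0.765
R = 101.6845 / 0.765 = 132.92

132.92 m^2


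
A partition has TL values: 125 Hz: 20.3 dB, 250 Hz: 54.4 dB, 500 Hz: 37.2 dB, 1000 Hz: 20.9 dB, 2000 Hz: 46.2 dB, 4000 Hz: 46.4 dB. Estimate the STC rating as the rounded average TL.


Given TL values at each frequency:
  125 Hz: 20.3 dB
  250 Hz: 54.4 dB
  500 Hz: 37.2 dB
  1000 Hz: 20.9 dB
  2000 Hz: 46.2 dB
  4000 Hz: 46.4 dB
Formula: STC ~ round(average of TL values)
Sum = 20.3 + 54.4 + 37.2 + 20.9 + 46.2 + 46.4 = 225.4
Average = 225.4 / 6 = 37.57
Rounded: 38

38


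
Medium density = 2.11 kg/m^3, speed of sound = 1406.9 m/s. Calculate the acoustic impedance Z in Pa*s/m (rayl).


Given values:
  rho = 2.11 kg/m^3
  c = 1406.9 m/s
Formula: Z = rho * c
Z = 2.11 * 1406.9
Z = 2968.56

2968.56 rayl


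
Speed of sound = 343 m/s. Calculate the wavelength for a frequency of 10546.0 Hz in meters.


Given values:
  c = 343 m/s, f = 10546.0 Hz
Formula: lambda = c / f
lambda = 343 / 10546.0
lambda = 0.0325

0.0325 m


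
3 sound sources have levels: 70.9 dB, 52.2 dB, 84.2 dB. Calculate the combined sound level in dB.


Formula: L_total = 10 * log10( sum(10^(Li/10)) )
  Source 1: 10^(70.9/10) = 12302687.7081
  Source 2: 10^(52.2/10) = 165958.6907
  Source 3: 10^(84.2/10) = 263026799.1895
Sum of linear values = 275495445.5883
L_total = 10 * log10(275495445.5883) = 84.4

84.4 dB


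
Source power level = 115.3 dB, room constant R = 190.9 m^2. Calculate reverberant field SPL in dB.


Given values:
  Lw = 115.3 dB, R = 190.9 m^2
Formula: SPL = Lw + 10 * log10(4 / R)
Compute 4 / R = 4 / 190.9 = 0.020953
Compute 10 * log10(0.020953) = -16.7875
SPL = 115.3 + (-16.7875) = 98.51

98.51 dB


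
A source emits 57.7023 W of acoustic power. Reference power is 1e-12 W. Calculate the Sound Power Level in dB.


Given values:
  W = 57.7023 W
  W_ref = 1e-12 W
Formula: SWL = 10 * log10(W / W_ref)
Compute ratio: W / W_ref = 57702300000000
Compute log10: log10(57702300000000) = 13.761193
Multiply: SWL = 10 * 13.761193 = 137.61

137.61 dB


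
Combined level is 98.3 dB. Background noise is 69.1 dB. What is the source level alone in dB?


Given values:
  L_total = 98.3 dB, L_bg = 69.1 dB
Formula: L_source = 10 * log10(10^(L_total/10) - 10^(L_bg/10))
Convert to linear:
  10^(98.3/10) = 6760829753.9198
  10^(69.1/10) = 8128305.1616
Difference: 6760829753.9198 - 8128305.1616 = 6752701448.7582
L_source = 10 * log10(6752701448.7582) = 98.29

98.29 dB


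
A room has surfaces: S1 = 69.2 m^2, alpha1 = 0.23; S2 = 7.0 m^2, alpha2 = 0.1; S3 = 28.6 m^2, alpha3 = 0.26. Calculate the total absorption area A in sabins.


Given surfaces:
  Surface 1: 69.2 * 0.23 = 15.916
  Surface 2: 7.0 * 0.1 = 0.7
  Surface 3: 28.6 * 0.26 = 7.436
Formula: A = sum(Si * alpha_i)
A = 15.916 + 0.7 + 7.436
A = 24.05

24.05 sabins


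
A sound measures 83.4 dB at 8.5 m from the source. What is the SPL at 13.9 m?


Given values:
  SPL1 = 83.4 dB, r1 = 8.5 m, r2 = 13.9 m
Formula: SPL2 = SPL1 - 20 * log10(r2 / r1)
Compute ratio: r2 / r1 = 13.9 / 8.5 = 1.6353
Compute log10: log10(1.6353) = 0.213597
Compute drop: 20 * 0.213597 = 4.2719
SPL2 = 83.4 - 4.2719 = 79.13

79.13 dB


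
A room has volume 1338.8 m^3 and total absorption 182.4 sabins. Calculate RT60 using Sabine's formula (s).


Given values:
  V = 1338.8 m^3
  A = 182.4 sabins
Formula: RT60 = 0.161 * V / A
Numerator: 0.161 * 1338.8 = 215.5468
RT60 = 215.5468 / 182.4 = 1.182

1.182 s


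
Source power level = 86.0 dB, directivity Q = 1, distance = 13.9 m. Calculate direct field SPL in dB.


Given values:
  Lw = 86.0 dB, Q = 1, r = 13.9 m
Formula: SPL = Lw + 10 * log10(Q / (4 * pi * r^2))
Compute 4 * pi * r^2 = 4 * pi * 13.9^2 = 2427.9485
Compute Q / denom = 1 / 2427.9485 = 0.00041187
Compute 10 * log10(0.00041187) = -33.8524
SPL = 86.0 + (-33.8524) = 52.15

52.15 dB


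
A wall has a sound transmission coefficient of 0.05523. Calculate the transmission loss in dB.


Given values:
  tau = 0.05523
Formula: TL = 10 * log10(1 / tau)
Compute 1 / tau = 1 / 0.05523 = 18.1061
Compute log10(18.1061) = 1.257825
TL = 10 * 1.257825 = 12.58

12.58 dB


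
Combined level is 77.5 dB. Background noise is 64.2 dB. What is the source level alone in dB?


Given values:
  L_total = 77.5 dB, L_bg = 64.2 dB
Formula: L_source = 10 * log10(10^(L_total/10) - 10^(L_bg/10))
Convert to linear:
  10^(77.5/10) = 56234132.519
  10^(64.2/10) = 2630267.9919
Difference: 56234132.519 - 2630267.9919 = 53603864.5271
L_source = 10 * log10(53603864.5271) = 77.29

77.29 dB


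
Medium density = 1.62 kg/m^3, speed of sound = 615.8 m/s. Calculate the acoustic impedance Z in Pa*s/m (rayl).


Given values:
  rho = 1.62 kg/m^3
  c = 615.8 m/s
Formula: Z = rho * c
Z = 1.62 * 615.8
Z = 997.6

997.6 rayl


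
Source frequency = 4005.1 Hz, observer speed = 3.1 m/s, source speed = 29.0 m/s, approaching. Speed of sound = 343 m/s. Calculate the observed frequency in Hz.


Given values:
  f_s = 4005.1 Hz, v_o = 3.1 m/s, v_s = 29.0 m/s
  Direction: approaching
Formula: f_o = f_s * (c + v_o) / (c - v_s)
Numerator: c + v_o = 343 + 3.1 = 346.1
Denominator: c - v_s = 343 - 29.0 = 314.0
f_o = 4005.1 * 346.1 / 314.0 = 4414.54

4414.54 Hz


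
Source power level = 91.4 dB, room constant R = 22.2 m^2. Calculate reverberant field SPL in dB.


Given values:
  Lw = 91.4 dB, R = 22.2 m^2
Formula: SPL = Lw + 10 * log10(4 / R)
Compute 4 / R = 4 / 22.2 = 0.18018
Compute 10 * log10(0.18018) = -7.4429
SPL = 91.4 + (-7.4429) = 83.96

83.96 dB


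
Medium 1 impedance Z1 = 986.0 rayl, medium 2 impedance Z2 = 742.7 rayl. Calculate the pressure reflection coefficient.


Given values:
  Z1 = 986.0 rayl, Z2 = 742.7 rayl
Formula: R = (Z2 - Z1) / (Z2 + Z1)
Numerator: Z2 - Z1 = 742.7 - 986.0 = -243.3
Denominator: Z2 + Z1 = 742.7 + 986.0 = 1728.7
R = -243.3 / 1728.7 = -0.1407

-0.1407


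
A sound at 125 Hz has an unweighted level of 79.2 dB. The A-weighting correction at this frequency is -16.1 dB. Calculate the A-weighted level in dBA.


Given values:
  SPL = 79.2 dB
  A-weighting at 125 Hz = -16.1 dB
Formula: L_A = SPL + A_weight
L_A = 79.2 + (-16.1)
L_A = 63.1

63.1 dBA


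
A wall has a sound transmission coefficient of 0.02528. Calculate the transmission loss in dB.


Given values:
  tau = 0.02528
Formula: TL = 10 * log10(1 / tau)
Compute 1 / tau = 1 / 0.02528 = 39.557
Compute log10(39.557) = 1.597223
TL = 10 * 1.597223 = 15.97

15.97 dB


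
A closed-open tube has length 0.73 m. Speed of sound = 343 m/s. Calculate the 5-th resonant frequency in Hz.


Given values:
  Tube type: closed-open, L = 0.73 m, c = 343 m/s, n = 5
Formula: f_n = (2n - 1) * c / (4 * L)
Compute 2n - 1 = 2*5 - 1 = 9
Compute 4 * L = 4 * 0.73 = 2.92
f = 9 * 343 / 2.92
f = 1057.19

1057.19 Hz


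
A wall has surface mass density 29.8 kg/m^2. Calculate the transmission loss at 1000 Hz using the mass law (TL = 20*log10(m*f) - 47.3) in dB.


Given values:
  m = 29.8 kg/m^2, f = 1000 Hz
Formula: TL = 20 * log10(m * f) - 47.3
Compute m * f = 29.8 * 1000 = 29800.0
Compute log10(29800.0) = 4.474216
Compute 20 * 4.474216 = 89.4843
TL = 89.4843 - 47.3 = 42.18

42.18 dB


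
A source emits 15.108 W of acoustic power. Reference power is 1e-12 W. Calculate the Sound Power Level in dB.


Given values:
  W = 15.108 W
  W_ref = 1e-12 W
Formula: SWL = 10 * log10(W / W_ref)
Compute ratio: W / W_ref = 15108000000000
Compute log10: log10(15108000000000) = 13.179207
Multiply: SWL = 10 * 13.179207 = 131.79

131.79 dB


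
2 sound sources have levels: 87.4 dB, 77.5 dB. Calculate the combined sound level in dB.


Formula: L_total = 10 * log10( sum(10^(Li/10)) )
  Source 1: 10^(87.4/10) = 549540873.8576
  Source 2: 10^(77.5/10) = 56234132.519
Sum of linear values = 605775006.3766
L_total = 10 * log10(605775006.3766) = 87.82

87.82 dB


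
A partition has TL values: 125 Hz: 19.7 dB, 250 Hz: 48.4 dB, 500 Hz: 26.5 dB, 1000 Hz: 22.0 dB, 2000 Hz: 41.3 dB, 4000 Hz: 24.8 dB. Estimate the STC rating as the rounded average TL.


Given TL values at each frequency:
  125 Hz: 19.7 dB
  250 Hz: 48.4 dB
  500 Hz: 26.5 dB
  1000 Hz: 22.0 dB
  2000 Hz: 41.3 dB
  4000 Hz: 24.8 dB
Formula: STC ~ round(average of TL values)
Sum = 19.7 + 48.4 + 26.5 + 22.0 + 41.3 + 24.8 = 182.7
Average = 182.7 / 6 = 30.45
Rounded: 30

30


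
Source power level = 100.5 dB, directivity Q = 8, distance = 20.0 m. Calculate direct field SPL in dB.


Given values:
  Lw = 100.5 dB, Q = 8, r = 20.0 m
Formula: SPL = Lw + 10 * log10(Q / (4 * pi * r^2))
Compute 4 * pi * r^2 = 4 * pi * 20.0^2 = 5026.5482
Compute Q / denom = 8 / 5026.5482 = 0.00159155
Compute 10 * log10(0.00159155) = -27.9818
SPL = 100.5 + (-27.9818) = 72.52

72.52 dB


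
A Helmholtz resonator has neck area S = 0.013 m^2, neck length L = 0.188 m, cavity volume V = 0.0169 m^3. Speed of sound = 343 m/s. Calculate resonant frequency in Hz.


Given values:
  S = 0.013 m^2, L = 0.188 m, V = 0.0169 m^3, c = 343 m/s
Formula: f = (c / (2*pi)) * sqrt(S / (V * L))
Compute V * L = 0.0169 * 0.188 = 0.0031772
Compute S / (V * L) = 0.013 / 0.0031772 = 4.0917
Compute sqrt(4.0917) = 2.022795
Compute c / (2*pi) = 343 / 6.283185 = 54.590148
f = 54.590148 * 2.022795 = 110.42

110.42 Hz


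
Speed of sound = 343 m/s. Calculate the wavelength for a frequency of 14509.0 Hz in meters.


Given values:
  c = 343 m/s, f = 14509.0 Hz
Formula: lambda = c / f
lambda = 343 / 14509.0
lambda = 0.0236

0.0236 m


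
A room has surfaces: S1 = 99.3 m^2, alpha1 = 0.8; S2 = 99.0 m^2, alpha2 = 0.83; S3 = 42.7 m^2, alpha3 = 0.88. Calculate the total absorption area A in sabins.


Given surfaces:
  Surface 1: 99.3 * 0.8 = 79.44
  Surface 2: 99.0 * 0.83 = 82.17
  Surface 3: 42.7 * 0.88 = 37.576
Formula: A = sum(Si * alpha_i)
A = 79.44 + 82.17 + 37.576
A = 199.19

199.19 sabins


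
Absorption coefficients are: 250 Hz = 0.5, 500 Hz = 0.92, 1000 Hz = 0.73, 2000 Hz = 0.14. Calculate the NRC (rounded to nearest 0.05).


Given values:
  a_250 = 0.5, a_500 = 0.92
  a_1000 = 0.73, a_2000 = 0.14
Formula: NRC = (a250 + a500 + a1000 + a2000) / 4
Sum = 0.5 + 0.92 + 0.73 + 0.14 = 2.29
NRC = 2.29 / 4 = 0.5725
Rounded to nearest 0.05: 0.55

0.55


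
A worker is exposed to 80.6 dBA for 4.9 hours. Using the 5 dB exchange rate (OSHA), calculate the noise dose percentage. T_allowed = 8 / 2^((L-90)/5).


Given values:
  L = 80.6 dBA, T = 4.9 hours
Formula: T_allowed = 8 / 2^((L - 90) / 5)
Compute exponent: (80.6 - 90) / 5 = -1.88
Compute 2^(-1.88) = 0.271684
T_allowed = 8 / 0.271684 = 29.445974 hours
Dose = (T / T_allowed) * 100
Dose = (4.9 / 29.445974) * 100 = 16.64

16.64 %


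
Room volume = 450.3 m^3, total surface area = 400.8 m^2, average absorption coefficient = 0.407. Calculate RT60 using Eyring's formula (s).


Given values:
  V = 450.3 m^3, S = 400.8 m^2, alpha = 0.407
Formula: RT60 = 0.161 * V / (-S * ln(1 - alpha))
Compute ln(1 - 0.407) = ln(0.593) = -0.522561
Denominator: -400.8 * -0.522561 = 209.4424
Numerator: 0.161 * 450.3 = 72.4983
RT60 = 72.4983 / 209.4424 = 0.346

0.346 s


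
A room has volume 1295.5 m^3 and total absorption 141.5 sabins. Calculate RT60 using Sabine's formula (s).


Given values:
  V = 1295.5 m^3
  A = 141.5 sabins
Formula: RT60 = 0.161 * V / A
Numerator: 0.161 * 1295.5 = 208.5755
RT60 = 208.5755 / 141.5 = 1.474

1.474 s


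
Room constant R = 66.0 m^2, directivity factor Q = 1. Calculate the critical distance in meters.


Given values:
  R = 66.0 m^2, Q = 1
Formula: d_c = 0.141 * sqrt(Q * R)
Compute Q * R = 1 * 66.0 = 66.0
Compute sqrt(66.0) = 8.124
d_c = 0.141 * 8.124 = 1.145

1.145 m


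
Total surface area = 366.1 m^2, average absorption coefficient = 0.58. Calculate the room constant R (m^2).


Given values:
  S = 366.1 m^2, alpha = 0.58
Formula: R = S * alpha / (1 - alpha)
Numerator: 366.1 * 0.58 = 212.338
Denominator: 1 - 0.58 = 0.42
R = 212.338 / 0.42 = 505.57

505.57 m^2


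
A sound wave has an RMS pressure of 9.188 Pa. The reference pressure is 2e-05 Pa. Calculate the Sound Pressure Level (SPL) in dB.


Given values:
  p = 9.188 Pa
  p_ref = 2e-05 Pa
Formula: SPL = 20 * log10(p / p_ref)
Compute ratio: p / p_ref = 9.188 / 2e-05 = 459400
Compute log10: log10(459400) = 5.662191
Multiply: SPL = 20 * 5.662191 = 113.24

113.24 dB


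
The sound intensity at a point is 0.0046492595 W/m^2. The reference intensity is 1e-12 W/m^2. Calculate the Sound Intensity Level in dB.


Given values:
  I = 0.0046492595 W/m^2
  I_ref = 1e-12 W/m^2
Formula: SIL = 10 * log10(I / I_ref)
Compute ratio: I / I_ref = 4649259500
Compute log10: log10(4649259500) = 9.667384
Multiply: SIL = 10 * 9.667384 = 96.67

96.67 dB


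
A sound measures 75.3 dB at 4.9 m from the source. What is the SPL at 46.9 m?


Given values:
  SPL1 = 75.3 dB, r1 = 4.9 m, r2 = 46.9 m
Formula: SPL2 = SPL1 - 20 * log10(r2 / r1)
Compute ratio: r2 / r1 = 46.9 / 4.9 = 9.5714
Compute log10: log10(9.5714) = 0.980975
Compute drop: 20 * 0.980975 = 19.6195
SPL2 = 75.3 - 19.6195 = 55.68

55.68 dB


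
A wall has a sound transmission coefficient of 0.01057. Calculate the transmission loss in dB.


Given values:
  tau = 0.01057
Formula: TL = 10 * log10(1 / tau)
Compute 1 / tau = 1 / 0.01057 = 94.6074
Compute log10(94.6074) = 1.975925
TL = 10 * 1.975925 = 19.76

19.76 dB


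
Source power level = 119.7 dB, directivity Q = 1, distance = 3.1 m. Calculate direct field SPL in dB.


Given values:
  Lw = 119.7 dB, Q = 1, r = 3.1 m
Formula: SPL = Lw + 10 * log10(Q / (4 * pi * r^2))
Compute 4 * pi * r^2 = 4 * pi * 3.1^2 = 120.7628
Compute Q / denom = 1 / 120.7628 = 0.0082807
Compute 10 * log10(0.0082807) = -20.8193
SPL = 119.7 + (-20.8193) = 98.88

98.88 dB


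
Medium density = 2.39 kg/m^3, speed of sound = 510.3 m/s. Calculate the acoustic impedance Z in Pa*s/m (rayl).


Given values:
  rho = 2.39 kg/m^3
  c = 510.3 m/s
Formula: Z = rho * c
Z = 2.39 * 510.3
Z = 1219.62

1219.62 rayl


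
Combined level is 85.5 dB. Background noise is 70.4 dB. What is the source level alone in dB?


Given values:
  L_total = 85.5 dB, L_bg = 70.4 dB
Formula: L_source = 10 * log10(10^(L_total/10) - 10^(L_bg/10))
Convert to linear:
  10^(85.5/10) = 354813389.2336
  10^(70.4/10) = 10964781.9614
Difference: 354813389.2336 - 10964781.9614 = 343848607.2722
L_source = 10 * log10(343848607.2722) = 85.36

85.36 dB


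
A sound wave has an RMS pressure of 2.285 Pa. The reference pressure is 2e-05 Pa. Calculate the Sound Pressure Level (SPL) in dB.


Given values:
  p = 2.285 Pa
  p_ref = 2e-05 Pa
Formula: SPL = 20 * log10(p / p_ref)
Compute ratio: p / p_ref = 2.285 / 2e-05 = 114250
Compute log10: log10(114250) = 5.057856
Multiply: SPL = 20 * 5.057856 = 101.16

101.16 dB


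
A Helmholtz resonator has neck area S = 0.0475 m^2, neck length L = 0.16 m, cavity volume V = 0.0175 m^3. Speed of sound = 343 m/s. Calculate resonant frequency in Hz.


Given values:
  S = 0.0475 m^2, L = 0.16 m, V = 0.0175 m^3, c = 343 m/s
Formula: f = (c / (2*pi)) * sqrt(S / (V * L))
Compute V * L = 0.0175 * 0.16 = 0.0028
Compute S / (V * L) = 0.0475 / 0.0028 = 16.9643
Compute sqrt(16.9643) = 4.118774
Compute c / (2*pi) = 343 / 6.283185 = 54.590148
f = 54.590148 * 4.118774 = 224.84

224.84 Hz


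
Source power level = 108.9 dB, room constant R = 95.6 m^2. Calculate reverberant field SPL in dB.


Given values:
  Lw = 108.9 dB, R = 95.6 m^2
Formula: SPL = Lw + 10 * log10(4 / R)
Compute 4 / R = 4 / 95.6 = 0.041841
Compute 10 * log10(0.041841) = -13.784
SPL = 108.9 + (-13.784) = 95.12

95.12 dB


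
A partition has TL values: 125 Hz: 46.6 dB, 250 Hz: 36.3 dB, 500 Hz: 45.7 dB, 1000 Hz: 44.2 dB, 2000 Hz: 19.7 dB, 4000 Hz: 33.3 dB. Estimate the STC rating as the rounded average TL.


Given TL values at each frequency:
  125 Hz: 46.6 dB
  250 Hz: 36.3 dB
  500 Hz: 45.7 dB
  1000 Hz: 44.2 dB
  2000 Hz: 19.7 dB
  4000 Hz: 33.3 dB
Formula: STC ~ round(average of TL values)
Sum = 46.6 + 36.3 + 45.7 + 44.2 + 19.7 + 33.3 = 225.8
Average = 225.8 / 6 = 37.63
Rounded: 38

38


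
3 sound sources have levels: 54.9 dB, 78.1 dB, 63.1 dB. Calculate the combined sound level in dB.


Formula: L_total = 10 * log10( sum(10^(Li/10)) )
  Source 1: 10^(54.9/10) = 309029.5433
  Source 2: 10^(78.1/10) = 64565422.9035
  Source 3: 10^(63.1/10) = 2041737.9447
Sum of linear values = 66916190.3915
L_total = 10 * log10(66916190.3915) = 78.26

78.26 dB


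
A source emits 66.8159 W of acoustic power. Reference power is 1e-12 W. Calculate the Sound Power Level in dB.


Given values:
  W = 66.8159 W
  W_ref = 1e-12 W
Formula: SWL = 10 * log10(W / W_ref)
Compute ratio: W / W_ref = 66815900000000
Compute log10: log10(66815900000000) = 13.82488
Multiply: SWL = 10 * 13.82488 = 138.25

138.25 dB


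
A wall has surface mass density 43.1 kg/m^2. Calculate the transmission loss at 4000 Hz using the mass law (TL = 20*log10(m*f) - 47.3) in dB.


Given values:
  m = 43.1 kg/m^2, f = 4000 Hz
Formula: TL = 20 * log10(m * f) - 47.3
Compute m * f = 43.1 * 4000 = 172400.0
Compute log10(172400.0) = 5.236537
Compute 20 * 5.236537 = 104.7307
TL = 104.7307 - 47.3 = 57.43

57.43 dB


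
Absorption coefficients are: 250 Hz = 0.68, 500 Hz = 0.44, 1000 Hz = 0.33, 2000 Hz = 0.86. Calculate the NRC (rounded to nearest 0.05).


Given values:
  a_250 = 0.68, a_500 = 0.44
  a_1000 = 0.33, a_2000 = 0.86
Formula: NRC = (a250 + a500 + a1000 + a2000) / 4
Sum = 0.68 + 0.44 + 0.33 + 0.86 = 2.31
NRC = 2.31 / 4 = 0.5775
Rounded to nearest 0.05: 0.6

0.6


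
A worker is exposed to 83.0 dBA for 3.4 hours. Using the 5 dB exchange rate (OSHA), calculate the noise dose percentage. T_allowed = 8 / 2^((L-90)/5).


Given values:
  L = 83.0 dBA, T = 3.4 hours
Formula: T_allowed = 8 / 2^((L - 90) / 5)
Compute exponent: (83.0 - 90) / 5 = -1.4
Compute 2^(-1.4) = 0.378929
T_allowed = 8 / 0.378929 = 21.112134 hours
Dose = (T / T_allowed) * 100
Dose = (3.4 / 21.112134) * 100 = 16.1

16.1 %


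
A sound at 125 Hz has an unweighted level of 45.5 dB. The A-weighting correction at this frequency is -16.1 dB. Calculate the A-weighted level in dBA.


Given values:
  SPL = 45.5 dB
  A-weighting at 125 Hz = -16.1 dB
Formula: L_A = SPL + A_weight
L_A = 45.5 + (-16.1)
L_A = 29.4

29.4 dBA


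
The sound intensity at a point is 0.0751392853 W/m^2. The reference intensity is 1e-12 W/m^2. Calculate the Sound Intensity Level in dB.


Given values:
  I = 0.0751392853 W/m^2
  I_ref = 1e-12 W/m^2
Formula: SIL = 10 * log10(I / I_ref)
Compute ratio: I / I_ref = 75139285300
Compute log10: log10(75139285300) = 10.875867
Multiply: SIL = 10 * 10.875867 = 108.76

108.76 dB


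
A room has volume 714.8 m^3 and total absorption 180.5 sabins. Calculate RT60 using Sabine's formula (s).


Given values:
  V = 714.8 m^3
  A = 180.5 sabins
Formula: RT60 = 0.161 * V / A
Numerator: 0.161 * 714.8 = 115.0828
RT60 = 115.0828 / 180.5 = 0.638

0.638 s


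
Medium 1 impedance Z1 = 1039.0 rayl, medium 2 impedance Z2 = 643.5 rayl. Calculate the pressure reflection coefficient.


Given values:
  Z1 = 1039.0 rayl, Z2 = 643.5 rayl
Formula: R = (Z2 - Z1) / (Z2 + Z1)
Numerator: Z2 - Z1 = 643.5 - 1039.0 = -395.5
Denominator: Z2 + Z1 = 643.5 + 1039.0 = 1682.5
R = -395.5 / 1682.5 = -0.2351

-0.2351


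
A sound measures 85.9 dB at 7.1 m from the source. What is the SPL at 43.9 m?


Given values:
  SPL1 = 85.9 dB, r1 = 7.1 m, r2 = 43.9 m
Formula: SPL2 = SPL1 - 20 * log10(r2 / r1)
Compute ratio: r2 / r1 = 43.9 / 7.1 = 6.1831
Compute log10: log10(6.1831) = 0.791206
Compute drop: 20 * 0.791206 = 15.8241
SPL2 = 85.9 - 15.8241 = 70.08

70.08 dB


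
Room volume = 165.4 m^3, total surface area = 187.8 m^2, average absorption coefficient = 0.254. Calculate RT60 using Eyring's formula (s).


Given values:
  V = 165.4 m^3, S = 187.8 m^2, alpha = 0.254
Formula: RT60 = 0.161 * V / (-S * ln(1 - alpha))
Compute ln(1 - 0.254) = ln(0.746) = -0.29303
Denominator: -187.8 * -0.29303 = 55.031
Numerator: 0.161 * 165.4 = 26.6294
RT60 = 26.6294 / 55.031 = 0.484

0.484 s


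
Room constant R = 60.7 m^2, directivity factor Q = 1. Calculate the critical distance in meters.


Given values:
  R = 60.7 m^2, Q = 1
Formula: d_c = 0.141 * sqrt(Q * R)
Compute Q * R = 1 * 60.7 = 60.7
Compute sqrt(60.7) = 7.791
d_c = 0.141 * 7.791 = 1.099

1.099 m


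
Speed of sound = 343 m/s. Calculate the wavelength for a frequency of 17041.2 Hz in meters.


Given values:
  c = 343 m/s, f = 17041.2 Hz
Formula: lambda = c / f
lambda = 343 / 17041.2
lambda = 0.0201

0.0201 m


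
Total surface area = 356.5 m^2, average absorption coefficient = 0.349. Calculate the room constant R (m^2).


Given values:
  S = 356.5 m^2, alpha = 0.349
Formula: R = S * alpha / (1 - alpha)
Numerator: 356.5 * 0.349 = 124.4185
Denominator: 1 - 0.349 = 0.651
R = 124.4185 / 0.651 = 191.12

191.12 m^2


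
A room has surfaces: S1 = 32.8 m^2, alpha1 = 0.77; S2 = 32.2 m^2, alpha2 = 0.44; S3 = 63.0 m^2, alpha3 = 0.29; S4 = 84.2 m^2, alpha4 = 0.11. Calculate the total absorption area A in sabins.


Given surfaces:
  Surface 1: 32.8 * 0.77 = 25.256
  Surface 2: 32.2 * 0.44 = 14.168
  Surface 3: 63.0 * 0.29 = 18.27
  Surface 4: 84.2 * 0.11 = 9.262
Formula: A = sum(Si * alpha_i)
A = 25.256 + 14.168 + 18.27 + 9.262
A = 66.96

66.96 sabins


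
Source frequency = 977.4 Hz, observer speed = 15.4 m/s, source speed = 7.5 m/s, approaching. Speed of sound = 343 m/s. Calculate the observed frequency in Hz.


Given values:
  f_s = 977.4 Hz, v_o = 15.4 m/s, v_s = 7.5 m/s
  Direction: approaching
Formula: f_o = f_s * (c + v_o) / (c - v_s)
Numerator: c + v_o = 343 + 15.4 = 358.4
Denominator: c - v_s = 343 - 7.5 = 335.5
f_o = 977.4 * 358.4 / 335.5 = 1044.11

1044.11 Hz


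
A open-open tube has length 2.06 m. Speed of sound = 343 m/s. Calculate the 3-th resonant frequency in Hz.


Given values:
  Tube type: open-open, L = 2.06 m, c = 343 m/s, n = 3
Formula: f_n = n * c / (2 * L)
Compute 2 * L = 2 * 2.06 = 4.12
f = 3 * 343 / 4.12
f = 249.76

249.76 Hz


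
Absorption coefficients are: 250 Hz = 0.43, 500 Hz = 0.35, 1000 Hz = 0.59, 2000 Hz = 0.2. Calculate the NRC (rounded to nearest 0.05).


Given values:
  a_250 = 0.43, a_500 = 0.35
  a_1000 = 0.59, a_2000 = 0.2
Formula: NRC = (a250 + a500 + a1000 + a2000) / 4
Sum = 0.43 + 0.35 + 0.59 + 0.2 = 1.57
NRC = 1.57 / 4 = 0.3925
Rounded to nearest 0.05: 0.4

0.4
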